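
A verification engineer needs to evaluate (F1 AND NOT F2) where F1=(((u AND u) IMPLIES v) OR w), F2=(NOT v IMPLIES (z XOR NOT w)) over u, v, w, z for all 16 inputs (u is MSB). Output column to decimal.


F1 = (((u AND u) IMPLIES v) OR w)
F2 = (NOT v IMPLIES (z XOR NOT w))
Counterexample to F1=>F2 is where F1=1 and F2=0.
Evaluate each row (bits = u,v,w,z, MSB first):
  row 0 [0000]: F1=1 F2=1 -> F1&~F2 -> 0
  row 1 [0001]: F1=1 F2=0 -> F1&~F2 -> 1
  row 2 [0010]: F1=1 F2=0 -> F1&~F2 -> 1
  row 3 [0011]: F1=1 F2=1 -> F1&~F2 -> 0
  row 4 [0100]: F1=1 F2=1 -> F1&~F2 -> 0
  row 5 [0101]: F1=1 F2=1 -> F1&~F2 -> 0
  row 6 [0110]: F1=1 F2=1 -> F1&~F2 -> 0
  row 7 [0111]: F1=1 F2=1 -> F1&~F2 -> 0
  row 8 [1000]: F1=0 F2=1 -> F1&~F2 -> 0
  row 9 [1001]: F1=0 F2=0 -> F1&~F2 -> 0
  row 10 [1010]: F1=1 F2=0 -> F1&~F2 -> 1
  row 11 [1011]: F1=1 F2=1 -> F1&~F2 -> 0
  row 12 [1100]: F1=1 F2=1 -> F1&~F2 -> 0
  row 13 [1101]: F1=1 F2=1 -> F1&~F2 -> 0
  row 14 [1110]: F1=1 F2=1 -> F1&~F2 -> 0
  row 15 [1111]: F1=1 F2=1 -> F1&~F2 -> 0
Full result column, 4 rows per line (u,v fixed per line; w,z runs 00..11 left to right):
  rows 0-3 [u,v=00]: 0110  = hex 6
  rows 4-7 [u,v=01]: 0000  = hex 0
  rows 8-11 [u,v=10]: 0010  = hex 2
  rows 12-15 [u,v=11]: 0000  = hex 0
Counterexample vector (row 0 .. row 15) = 0110000000100000
Output column grouped in 4s = 0110 0000 0010 0000 = 0x6020
Convert to decimal digit by digit (value = value*16 + digit):
  6 -> 6
  6*16 + 0 = 96
  96*16 + 2 = 1538
  1538*16 + 0 = 24608
Decimal = 24608

24608


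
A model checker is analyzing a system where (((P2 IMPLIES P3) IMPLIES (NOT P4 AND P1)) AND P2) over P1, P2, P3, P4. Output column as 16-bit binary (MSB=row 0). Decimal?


Formula: (((P2 IMPLIES P3) IMPLIES (NOT P4 AND P1)) AND P2) over P1, P2, P3, P4 (16 rows)
Evaluate each row (bits = P1,P2,P3,P4, MSB first):
  row 0 [0000]: (((0 IMPLIES 0) IMPLIES (NOT 0 AND 0)) AND 0) -> 0
  row 1 [0001]: (((0 IMPLIES 0) IMPLIES (NOT 1 AND 0)) AND 0) -> 0
  row 2 [0010]: (((0 IMPLIES 1) IMPLIES (NOT 0 AND 0)) AND 0) -> 0
  row 3 [0011]: (((0 IMPLIES 1) IMPLIES (NOT 1 AND 0)) AND 0) -> 0
  row 4 [0100]: (((1 IMPLIES 0) IMPLIES (NOT 0 AND 0)) AND 1) -> 1
  row 5 [0101]: (((1 IMPLIES 0) IMPLIES (NOT 1 AND 0)) AND 1) -> 1
  row 6 [0110]: (((1 IMPLIES 1) IMPLIES (NOT 0 AND 0)) AND 1) -> 0
  row 7 [0111]: (((1 IMPLIES 1) IMPLIES (NOT 1 AND 0)) AND 1) -> 0
  row 8 [1000]: (((0 IMPLIES 0) IMPLIES (NOT 0 AND 1)) AND 0) -> 0
  row 9 [1001]: (((0 IMPLIES 0) IMPLIES (NOT 1 AND 1)) AND 0) -> 0
  row 10 [1010]: (((0 IMPLIES 1) IMPLIES (NOT 0 AND 1)) AND 0) -> 0
  row 11 [1011]: (((0 IMPLIES 1) IMPLIES (NOT 1 AND 1)) AND 0) -> 0
  row 12 [1100]: (((1 IMPLIES 0) IMPLIES (NOT 0 AND 1)) AND 1) -> 1
  row 13 [1101]: (((1 IMPLIES 0) IMPLIES (NOT 1 AND 1)) AND 1) -> 1
  row 14 [1110]: (((1 IMPLIES 1) IMPLIES (NOT 0 AND 1)) AND 1) -> 1
  row 15 [1111]: (((1 IMPLIES 1) IMPLIES (NOT 1 AND 1)) AND 1) -> 0
Full result column, 4 rows per line (P1,P2 fixed per line; P3,P4 runs 00..11 left to right):
  rows 0-3 [P1,P2=00]: 0000  = hex 0
  rows 4-7 [P1,P2=01]: 1100  = hex C
  rows 8-11 [P1,P2=10]: 0000  = hex 0
  rows 12-15 [P1,P2=11]: 1110  = hex E
Output column (row 0 .. row 15) = 0000110000001110
Output column grouped in 4s = 0000 1100 0000 1110 = 0x0C0E
Convert to decimal digit by digit (value = value*16 + digit):
  0 -> 0
  0*16 + 12 (C) = 12
  12*16 + 0 = 192
  192*16 + 14 (E) = 3086
Decimal = 3086

3086


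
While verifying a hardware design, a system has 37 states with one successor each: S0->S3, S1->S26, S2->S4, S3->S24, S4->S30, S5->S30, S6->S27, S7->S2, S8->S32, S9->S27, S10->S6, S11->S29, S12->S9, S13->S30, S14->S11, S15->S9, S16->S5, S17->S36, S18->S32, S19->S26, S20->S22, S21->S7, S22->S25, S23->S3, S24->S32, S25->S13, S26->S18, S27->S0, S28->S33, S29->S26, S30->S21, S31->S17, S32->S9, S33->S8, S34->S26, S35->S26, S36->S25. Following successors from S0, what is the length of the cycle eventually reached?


Trace from S0 until a state repeats:
  S0 -> S3 -> S24 -> S32 -> S9 -> S27 -> S0
S0 first seen at step 0, revisited at step 6.
Cycle length = 6 - 0 = 6

6


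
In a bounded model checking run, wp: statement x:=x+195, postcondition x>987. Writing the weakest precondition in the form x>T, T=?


Formula: wp(x:=E, P) = P[E/x] (substitute E for x in postcondition)
Step 1: Postcondition: x>987
Step 2: Substitute x+195 for x: x+195>987
Step 3: Solve for x: x > 987-195 = 792

792


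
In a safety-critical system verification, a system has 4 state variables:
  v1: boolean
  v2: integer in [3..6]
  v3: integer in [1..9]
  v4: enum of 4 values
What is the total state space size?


State space = product of domain sizes of all variables.
Domain sizes:
  v1 (boolean): 2
  v2 (integer in [3..6]): 4
  v3 (integer in [1..9]): 9
  v4 (enum of 4 values): 4
Product = 2 * 4 * 9 * 4 = 288

288


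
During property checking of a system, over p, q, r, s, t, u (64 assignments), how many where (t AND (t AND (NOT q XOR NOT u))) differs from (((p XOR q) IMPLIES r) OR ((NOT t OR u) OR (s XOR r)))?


F1 = (t AND (t AND (NOT q XOR NOT u)))
F2 = (((p XOR q) IMPLIES r) OR ((NOT t OR u) OR (s XOR r)))
Evaluate both on each of 64 rows (bits = p,q,r,s,t,u):
  row 0 [000000]: F1=0 F2=1 (differ) -> 1
  row 1 [000001]: F1=0 F2=1 (differ) -> 1
  row 2 [000010]: F1=0 F2=1 (differ) -> 1
  row 3 [000011]: F1=1 F2=1 -> 0
  row 4 [000100]: F1=0 F2=1 (differ) -> 1
  (every remaining row is evaluated the same way; all 64 results are listed next)
Full result column, 8 rows per line (p,q,r fixed per line; s,t,u runs 000..111 left to right):
  rows 0-7 [p,q,r=000]: 11101110  (ones: 6)
  rows 8-15 [p,q,r=001]: 11101110  (ones: 6)
  rows 16-23 [p,q,r=010]: 11111101  (ones: 7)
  rows 24-31 [p,q,r=011]: 11011101  (ones: 6)
  rows 32-39 [p,q,r=100]: 11001110  (ones: 5)
  rows 40-47 [p,q,r=101]: 11101110  (ones: 6)
  rows 48-55 [p,q,r=110]: 11011101  (ones: 6)
  rows 56-63 [p,q,r=111]: 11011101  (ones: 6)
Disagreements = 6+6+7+6+5+6+6+6 = 48

48


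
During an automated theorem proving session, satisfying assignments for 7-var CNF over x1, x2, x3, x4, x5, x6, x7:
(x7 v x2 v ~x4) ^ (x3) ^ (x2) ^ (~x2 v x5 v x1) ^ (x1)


CNF with 5 clauses over 7 vars (128 assignments).
An assignment satisfies CNF iff every clause has >=1 true literal.
Check each row (bits = x1,x2,x3,x4,x5,x6,x7; clause T/F shown):
  row 0 [0000000]: clauses=TFFTF -> 0
  row 1 [0000001]: clauses=TFFTF -> 0
  row 2 [0000010]: clauses=TFFTF -> 0
  row 3 [0000011]: clauses=TFFTF -> 0
  row 4 [0000100]: clauses=TFFTF -> 0
  (every remaining row is evaluated the same way; all 128 results are listed next)
Full result column, 8 rows per line (x1,x2,x3,x4 fixed per line; x5,x6,x7 runs 000..111 left to right):
  rows 0-7 [x1,x2,x3,x4=0000]: 00000000  (ones: 0)
  rows 8-15 [x1,x2,x3,x4=0001]: 00000000  (ones: 0)
  rows 16-23 [x1,x2,x3,x4=0010]: 00000000  (ones: 0)
  rows 24-31 [x1,x2,x3,x4=0011]: 00000000  (ones: 0)
  rows 32-39 [x1,x2,x3,x4=0100]: 00000000  (ones: 0)
  rows 40-47 [x1,x2,x3,x4=0101]: 00000000  (ones: 0)
  rows 48-55 [x1,x2,x3,x4=0110]: 00000000  (ones: 0)
  rows 56-63 [x1,x2,x3,x4=0111]: 00000000  (ones: 0)
  rows 64-71 [x1,x2,x3,x4=1000]: 00000000  (ones: 0)
  rows 72-79 [x1,x2,x3,x4=1001]: 00000000  (ones: 0)
  rows 80-87 [x1,x2,x3,x4=1010]: 00000000  (ones: 0)
  rows 88-95 [x1,x2,x3,x4=1011]: 00000000  (ones: 0)
  rows 96-103 [x1,x2,x3,x4=1100]: 00000000  (ones: 0)
  rows 104-111 [x1,x2,x3,x4=1101]: 00000000  (ones: 0)
  rows 112-119 [x1,x2,x3,x4=1110]: 11111111  (ones: 8)
  rows 120-127 [x1,x2,x3,x4=1111]: 11111111  (ones: 8)
Satisfying assignments = 0+0+0+0+0+0+0+0+0+0+0+0+0+0+8+8 = 16

16


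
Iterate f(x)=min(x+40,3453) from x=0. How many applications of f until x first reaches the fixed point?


Step 1: x=0, cap=3453, increment=40
Step 2: x grows by 40 each step until capped at 3453; fixed point is x=3453
Step 3: iterations = ceil(3453/40) = 87

87


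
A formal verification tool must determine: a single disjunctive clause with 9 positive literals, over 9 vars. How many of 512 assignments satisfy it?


Step 1: Total=2^9=512
Step 2: Unsat when all 9 false: 2^0=1
Step 3: Sat=512-1=511

511


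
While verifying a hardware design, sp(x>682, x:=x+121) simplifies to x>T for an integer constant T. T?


Formula: sp(P, x:=E) = exists old_x. (x = E[old_x/x]) AND P[old_x/x] (old_x is the value of x before the assignment; eliminate old_x by solving x = E[old_x/x] for old_x)
Step 1: Precondition P: x>682, i.e. old_x > 682
Step 2: Assignment gives x = old_x + 121, so old_x = x - 121
Step 3: Substitute into P: x - 121 > 682
Step 4: Simplify: x > 682+121 = 803

803


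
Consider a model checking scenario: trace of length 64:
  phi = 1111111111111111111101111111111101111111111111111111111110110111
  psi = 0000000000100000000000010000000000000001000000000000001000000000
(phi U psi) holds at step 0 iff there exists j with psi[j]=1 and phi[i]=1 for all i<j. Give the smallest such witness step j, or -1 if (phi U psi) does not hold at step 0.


(phi U psi) at 0: need smallest j with psi[j]=1 and phi[i]=1 for all i in [0,j).
Scan from step 0:
  step 0: phi=1, psi=0 -> continue
  step 1: phi=1, psi=0 -> continue
  step 2: phi=1, psi=0 -> continue
  step 3: phi=1, psi=0 -> continue
  step 10: psi=1 and phi held for [0,10) -> witness found
Witness step = 10

10


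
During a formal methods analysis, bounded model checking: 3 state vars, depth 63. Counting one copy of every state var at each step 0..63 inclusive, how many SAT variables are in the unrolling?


BMC unrolls to depth k, creating one copy of each state var for steps 0..k.
Step count = 63 + 1 = 64 (steps 0 through 63)
Vars per step = 3
Total = 3 * 64 = 192

192


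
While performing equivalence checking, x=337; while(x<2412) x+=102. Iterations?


Step 1: x goes from 337 toward 2412 by 102; the body runs while x<2412, so iterations = ceil((bound-start)/step)
Step 2: Distance=2075
Step 3: ceil(2075/102)=21

21


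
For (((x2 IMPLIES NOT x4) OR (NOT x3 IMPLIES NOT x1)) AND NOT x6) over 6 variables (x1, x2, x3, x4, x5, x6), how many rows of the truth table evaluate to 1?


Formula: (((x2 IMPLIES NOT x4) OR (NOT x3 IMPLIES NOT x1)) AND NOT x6) over 6 vars (64 rows)
Evaluate each row (x1, x2, x3, x4, x5, x6 as bits, MSB first):
  row 0 [000000]: (((0 IMPLIES NOT 0) OR (NOT 0 IMPLIES NOT 0)) AND NOT 0) -> 1
  row 1 [000001]: (((0 IMPLIES NOT 0) OR (NOT 0 IMPLIES NOT 0)) AND NOT 1) -> 0
  row 2 [000010]: (((0 IMPLIES NOT 0) OR (NOT 0 IMPLIES NOT 0)) AND NOT 0) -> 1
  row 3 [000011]: (((0 IMPLIES NOT 0) OR (NOT 0 IMPLIES NOT 0)) AND NOT 1) -> 0
  row 4 [000100]: (((0 IMPLIES NOT 1) OR (NOT 0 IMPLIES NOT 0)) AND NOT 0) -> 1
  (every remaining row is evaluated the same way; all 64 results are listed next)
Full result column, 8 rows per line (x1,x2,x3 fixed per line; x4,x5,x6 runs 000..111 left to right):
  rows 0-7 [x1,x2,x3=000]: 10101010  (ones: 4)
  rows 8-15 [x1,x2,x3=001]: 10101010  (ones: 4)
  rows 16-23 [x1,x2,x3=010]: 10101010  (ones: 4)
  rows 24-31 [x1,x2,x3=011]: 10101010  (ones: 4)
  rows 32-39 [x1,x2,x3=100]: 10101010  (ones: 4)
  rows 40-47 [x1,x2,x3=101]: 10101010  (ones: 4)
  rows 48-55 [x1,x2,x3=110]: 10100000  (ones: 2)
  rows 56-63 [x1,x2,x3=111]: 10101010  (ones: 4)
Count of 1-rows = 4+4+4+4+4+4+2+4 = 30

30


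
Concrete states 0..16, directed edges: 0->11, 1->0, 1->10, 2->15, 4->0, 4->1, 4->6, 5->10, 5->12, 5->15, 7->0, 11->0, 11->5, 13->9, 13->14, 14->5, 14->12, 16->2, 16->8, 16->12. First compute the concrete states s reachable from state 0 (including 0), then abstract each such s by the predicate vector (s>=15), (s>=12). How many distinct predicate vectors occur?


BFS from 0:
Concrete reachable: {0, 5, 10, 11, 12, 15}
Abstract via predicates (s>=15), (s>=12):
  (0,0) <- {0, 5, 10, 11}
  (0,1) <- {12}
  (1,1) <- {15}
Distinct abstract states = 3

3


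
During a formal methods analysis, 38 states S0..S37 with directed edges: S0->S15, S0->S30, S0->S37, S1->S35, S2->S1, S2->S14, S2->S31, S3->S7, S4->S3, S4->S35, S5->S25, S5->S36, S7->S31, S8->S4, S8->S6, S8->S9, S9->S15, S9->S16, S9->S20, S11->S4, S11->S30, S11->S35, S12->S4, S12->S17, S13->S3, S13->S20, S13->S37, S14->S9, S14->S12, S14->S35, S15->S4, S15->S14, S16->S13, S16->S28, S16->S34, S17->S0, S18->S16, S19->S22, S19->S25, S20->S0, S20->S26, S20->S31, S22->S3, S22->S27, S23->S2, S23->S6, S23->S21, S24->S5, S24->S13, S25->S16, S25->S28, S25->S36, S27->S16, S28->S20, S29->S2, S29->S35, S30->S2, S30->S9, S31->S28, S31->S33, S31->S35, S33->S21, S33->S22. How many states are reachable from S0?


BFS from S0:
  layer 0: {S0}
  layer 1: {S15, S30, S37}
  layer 2: {S2, S4, S9, S14}
  layer 3: {S1, S3, S12, S16, S20, S31, S35}
  layer 4: {S7, S13, S17, S26, S28, S33, S34}
  layer 5: {S21, S22}
  layer 6: {S27}
Reachable set: {S0, S1, S2, S3, S4, S7, S9, S12, S13, S14, S15, S16, S17, S20, S21, S22, S26, S27, S28, S30, S31, S33, S34, S35, S37}
Count = 25

25


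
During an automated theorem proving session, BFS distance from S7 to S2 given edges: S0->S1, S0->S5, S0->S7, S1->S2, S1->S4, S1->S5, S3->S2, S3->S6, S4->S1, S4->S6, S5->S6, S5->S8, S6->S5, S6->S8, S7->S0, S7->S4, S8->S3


BFS layer-by-layer from S7:
  dist 0: {S7}
  dist 1: {S0, S4}
  dist 2: {S1, S5, S6}
  dist 3: {S2, S8}
  -> S2 reached at distance 3
Shortest path length = 3

3


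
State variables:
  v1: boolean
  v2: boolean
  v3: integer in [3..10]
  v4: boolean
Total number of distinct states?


State space = product of domain sizes of all variables.
Domain sizes:
  v1 (boolean): 2
  v2 (boolean): 2
  v3 (integer in [3..10]): 8
  v4 (boolean): 2
Product = 2 * 2 * 8 * 2 = 64

64


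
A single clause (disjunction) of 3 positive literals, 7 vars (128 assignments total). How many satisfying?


Step 1: Total=2^7=128
Step 2: Unsat when all 3 false: 2^4=16
Step 3: Sat=128-16=112

112


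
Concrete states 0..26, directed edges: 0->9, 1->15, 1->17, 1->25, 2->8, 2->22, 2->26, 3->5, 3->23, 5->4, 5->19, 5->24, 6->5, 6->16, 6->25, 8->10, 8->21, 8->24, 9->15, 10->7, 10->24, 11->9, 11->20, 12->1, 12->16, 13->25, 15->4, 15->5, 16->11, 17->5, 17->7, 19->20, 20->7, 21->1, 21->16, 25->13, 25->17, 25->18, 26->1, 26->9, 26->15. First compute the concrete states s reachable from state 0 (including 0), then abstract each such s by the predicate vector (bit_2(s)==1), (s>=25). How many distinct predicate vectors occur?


BFS from 0:
Concrete reachable: {0, 4, 5, 7, 9, 15, 19, 20, 24}
Abstract via predicates (bit_2(s)==1), (s>=25):
  (0,0) <- {0, 9, 19, 24}
  (1,0) <- {4, 5, 7, 15, 20}
Distinct abstract states = 2

2


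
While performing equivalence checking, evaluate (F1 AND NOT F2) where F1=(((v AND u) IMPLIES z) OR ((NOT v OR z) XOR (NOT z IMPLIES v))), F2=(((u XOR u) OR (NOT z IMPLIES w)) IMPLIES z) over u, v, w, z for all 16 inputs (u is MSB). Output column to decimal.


F1 = (((v AND u) IMPLIES z) OR ((NOT v OR z) XOR (NOT z IMPLIES v)))
F2 = (((u XOR u) OR (NOT z IMPLIES w)) IMPLIES z)
Counterexample to F1=>F2 is where F1=1 and F2=0.
Evaluate each row (bits = u,v,w,z, MSB first):
  row 0 [0000]: F1=1 F2=1 -> F1&~F2 -> 0
  row 1 [0001]: F1=1 F2=1 -> F1&~F2 -> 0
  row 2 [0010]: F1=1 F2=0 -> F1&~F2 -> 1
  row 3 [0011]: F1=1 F2=1 -> F1&~F2 -> 0
  row 4 [0100]: F1=1 F2=1 -> F1&~F2 -> 0
  row 5 [0101]: F1=1 F2=1 -> F1&~F2 -> 0
  row 6 [0110]: F1=1 F2=0 -> F1&~F2 -> 1
  row 7 [0111]: F1=1 F2=1 -> F1&~F2 -> 0
  row 8 [1000]: F1=1 F2=1 -> F1&~F2 -> 0
  row 9 [1001]: F1=1 F2=1 -> F1&~F2 -> 0
  row 10 [1010]: F1=1 F2=0 -> F1&~F2 -> 1
  row 11 [1011]: F1=1 F2=1 -> F1&~F2 -> 0
  row 12 [1100]: F1=1 F2=1 -> F1&~F2 -> 0
  row 13 [1101]: F1=1 F2=1 -> F1&~F2 -> 0
  row 14 [1110]: F1=1 F2=0 -> F1&~F2 -> 1
  row 15 [1111]: F1=1 F2=1 -> F1&~F2 -> 0
Full result column, 4 rows per line (u,v fixed per line; w,z runs 00..11 left to right):
  rows 0-3 [u,v=00]: 0010  = hex 2
  rows 4-7 [u,v=01]: 0010  = hex 2
  rows 8-11 [u,v=10]: 0010  = hex 2
  rows 12-15 [u,v=11]: 0010  = hex 2
Counterexample vector (row 0 .. row 15) = 0010001000100010
Output column grouped in 4s = 0010 0010 0010 0010 = 0x2222
Convert to decimal digit by digit (value = value*16 + digit):
  2 -> 2
  2*16 + 2 = 34
  34*16 + 2 = 546
  546*16 + 2 = 8738
Decimal = 8738

8738


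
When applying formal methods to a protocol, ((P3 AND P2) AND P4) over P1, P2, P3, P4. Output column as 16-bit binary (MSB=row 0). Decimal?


Formula: ((P3 AND P2) AND P4) over P1, P2, P3, P4 (16 rows)
Evaluate each row (bits = P1,P2,P3,P4, MSB first):
  row 0 [0000]: ((0 AND 0) AND 0) -> 0
  row 1 [0001]: ((0 AND 0) AND 1) -> 0
  row 2 [0010]: ((1 AND 0) AND 0) -> 0
  row 3 [0011]: ((1 AND 0) AND 1) -> 0
  row 4 [0100]: ((0 AND 1) AND 0) -> 0
  row 5 [0101]: ((0 AND 1) AND 1) -> 0
  row 6 [0110]: ((1 AND 1) AND 0) -> 0
  row 7 [0111]: ((1 AND 1) AND 1) -> 1
  row 8 [1000]: ((0 AND 0) AND 0) -> 0
  row 9 [1001]: ((0 AND 0) AND 1) -> 0
  row 10 [1010]: ((1 AND 0) AND 0) -> 0
  row 11 [1011]: ((1 AND 0) AND 1) -> 0
  row 12 [1100]: ((0 AND 1) AND 0) -> 0
  row 13 [1101]: ((0 AND 1) AND 1) -> 0
  row 14 [1110]: ((1 AND 1) AND 0) -> 0
  row 15 [1111]: ((1 AND 1) AND 1) -> 1
Full result column, 4 rows per line (P1,P2 fixed per line; P3,P4 runs 00..11 left to right):
  rows 0-3 [P1,P2=00]: 0000  = hex 0
  rows 4-7 [P1,P2=01]: 0001  = hex 1
  rows 8-11 [P1,P2=10]: 0000  = hex 0
  rows 12-15 [P1,P2=11]: 0001  = hex 1
Output column (row 0 .. row 15) = 0000000100000001
Output column grouped in 4s = 0000 0001 0000 0001 = 0x0101
Convert to decimal digit by digit (value = value*16 + digit):
  0 -> 0
  0*16 + 1 = 1
  1*16 + 0 = 16
  16*16 + 1 = 257
Decimal = 257

257


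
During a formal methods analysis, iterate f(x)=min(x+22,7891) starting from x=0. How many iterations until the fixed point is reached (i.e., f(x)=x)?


Step 1: x=0, cap=7891, increment=22
Step 2: x grows by 22 each step until capped at 7891; fixed point is x=7891
Step 3: iterations = ceil(7891/22) = 359

359


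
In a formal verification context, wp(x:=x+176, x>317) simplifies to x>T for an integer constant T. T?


Formula: wp(x:=E, P) = P[E/x] (substitute E for x in postcondition)
Step 1: Postcondition: x>317
Step 2: Substitute x+176 for x: x+176>317
Step 3: Solve for x: x > 317-176 = 141

141


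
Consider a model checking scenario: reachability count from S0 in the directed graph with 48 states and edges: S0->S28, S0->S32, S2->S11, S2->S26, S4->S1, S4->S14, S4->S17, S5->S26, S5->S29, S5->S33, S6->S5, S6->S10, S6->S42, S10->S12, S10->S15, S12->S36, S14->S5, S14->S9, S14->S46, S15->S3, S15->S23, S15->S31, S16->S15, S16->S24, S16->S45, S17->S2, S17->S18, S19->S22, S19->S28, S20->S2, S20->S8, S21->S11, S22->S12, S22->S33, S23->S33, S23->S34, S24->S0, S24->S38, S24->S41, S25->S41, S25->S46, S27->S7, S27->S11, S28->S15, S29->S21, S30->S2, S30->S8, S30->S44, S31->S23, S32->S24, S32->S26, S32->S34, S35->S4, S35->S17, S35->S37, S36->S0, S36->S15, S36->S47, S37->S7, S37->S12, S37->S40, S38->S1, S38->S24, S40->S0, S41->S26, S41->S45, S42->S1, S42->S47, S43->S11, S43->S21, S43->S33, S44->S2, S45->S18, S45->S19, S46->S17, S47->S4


BFS from S0:
  layer 0: {S0}
  layer 1: {S28, S32}
  layer 2: {S15, S24, S26, S34}
  layer 3: {S3, S23, S31, S38, S41}
  layer 4: {S1, S33, S45}
  layer 5: {S18, S19}
  layer 6: {S22}
  layer 7: {S12}
  layer 8: {S36}
  layer 9: {S47}
  layer 10: {S4}
  layer 11: {S14, S17}
  layer 12: {S2, S5, S9, S46}
  layer 13: {S11, S29}
  layer 14: {S21}
Reachable set: {S0, S1, S2, S3, S4, S5, S9, S11, S12, S14, S15, S17, S18, S19, S21, S22, S23, S24, S26, S28, S29, S31, S32, S33, S34, S36, S38, S41, S45, S46, S47}
Count = 31

31


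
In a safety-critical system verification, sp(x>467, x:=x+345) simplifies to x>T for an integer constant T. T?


Formula: sp(P, x:=E) = exists old_x. (x = E[old_x/x]) AND P[old_x/x] (old_x is the value of x before the assignment; eliminate old_x by solving x = E[old_x/x] for old_x)
Step 1: Precondition P: x>467, i.e. old_x > 467
Step 2: Assignment gives x = old_x + 345, so old_x = x - 345
Step 3: Substitute into P: x - 345 > 467
Step 4: Simplify: x > 467+345 = 812

812


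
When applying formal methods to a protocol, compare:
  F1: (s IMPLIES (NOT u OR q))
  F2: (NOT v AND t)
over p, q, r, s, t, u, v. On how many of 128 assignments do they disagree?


F1 = (s IMPLIES (NOT u OR q))
F2 = (NOT v AND t)
Evaluate both on each of 128 rows (bits = p,q,r,s,t,u,v):
  row 0 [0000000]: F1=1 F2=0 (differ) -> 1
  row 1 [0000001]: F1=1 F2=0 (differ) -> 1
  row 2 [0000010]: F1=1 F2=0 (differ) -> 1
  row 3 [0000011]: F1=1 F2=0 (differ) -> 1
  row 4 [0000100]: F1=1 F2=1 -> 0
  (every remaining row is evaluated the same way; all 128 results are listed next)
Full result column, 8 rows per line (p,q,r,s fixed per line; t,u,v runs 000..111 left to right):
  rows 0-7 [p,q,r,s=0000]: 11110101  (ones: 6)
  rows 8-15 [p,q,r,s=0001]: 11000110  (ones: 4)
  rows 16-23 [p,q,r,s=0010]: 11110101  (ones: 6)
  rows 24-31 [p,q,r,s=0011]: 11000110  (ones: 4)
  rows 32-39 [p,q,r,s=0100]: 11110101  (ones: 6)
  rows 40-47 [p,q,r,s=0101]: 11110101  (ones: 6)
  rows 48-55 [p,q,r,s=0110]: 11110101  (ones: 6)
  rows 56-63 [p,q,r,s=0111]: 11110101  (ones: 6)
  rows 64-71 [p,q,r,s=1000]: 11110101  (ones: 6)
  rows 72-79 [p,q,r,s=1001]: 11000110  (ones: 4)
  rows 80-87 [p,q,r,s=1010]: 11110101  (ones: 6)
  rows 88-95 [p,q,r,s=1011]: 11000110  (ones: 4)
  rows 96-103 [p,q,r,s=1100]: 11110101  (ones: 6)
  rows 104-111 [p,q,r,s=1101]: 11110101  (ones: 6)
  rows 112-119 [p,q,r,s=1110]: 11110101  (ones: 6)
  rows 120-127 [p,q,r,s=1111]: 11110101  (ones: 6)
Disagreements = 6+4+6+4+6+6+6+6+6+4+6+4+6+6+6+6 = 88

88


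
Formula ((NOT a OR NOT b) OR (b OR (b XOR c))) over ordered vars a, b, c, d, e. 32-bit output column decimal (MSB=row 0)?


Formula: ((NOT a OR NOT b) OR (b OR (b XOR c))) over a, b, c, d, e (32 rows)
Evaluate each row (bits = a,b,c,d,e, MSB first):
  row 0 [00000]: ((NOT 0 OR NOT 0) OR (0 OR (0 XOR 0))) -> 1
  row 1 [00001]: ((NOT 0 OR NOT 0) OR (0 OR (0 XOR 0))) -> 1
  row 2 [00010]: ((NOT 0 OR NOT 0) OR (0 OR (0 XOR 0))) -> 1
  row 3 [00011]: ((NOT 0 OR NOT 0) OR (0 OR (0 XOR 0))) -> 1
  row 4 [00100]: ((NOT 0 OR NOT 0) OR (0 OR (0 XOR 1))) -> 1
  row 5 [00101]: ((NOT 0 OR NOT 0) OR (0 OR (0 XOR 1))) -> 1
  row 6 [00110]: ((NOT 0 OR NOT 0) OR (0 OR (0 XOR 1))) -> 1
  row 7 [00111]: ((NOT 0 OR NOT 0) OR (0 OR (0 XOR 1))) -> 1
  row 8 [01000]: ((NOT 0 OR NOT 1) OR (1 OR (1 XOR 0))) -> 1
  row 9 [01001]: ((NOT 0 OR NOT 1) OR (1 OR (1 XOR 0))) -> 1
  row 10 [01010]: ((NOT 0 OR NOT 1) OR (1 OR (1 XOR 0))) -> 1
  row 11 [01011]: ((NOT 0 OR NOT 1) OR (1 OR (1 XOR 0))) -> 1
  row 12 [01100]: ((NOT 0 OR NOT 1) OR (1 OR (1 XOR 1))) -> 1
  row 13 [01101]: ((NOT 0 OR NOT 1) OR (1 OR (1 XOR 1))) -> 1
  row 14 [01110]: ((NOT 0 OR NOT 1) OR (1 OR (1 XOR 1))) -> 1
  row 15 [01111]: ((NOT 0 OR NOT 1) OR (1 OR (1 XOR 1))) -> 1
  row 16 [10000]: ((NOT 1 OR NOT 0) OR (0 OR (0 XOR 0))) -> 1
  row 17 [10001]: ((NOT 1 OR NOT 0) OR (0 OR (0 XOR 0))) -> 1
  row 18 [10010]: ((NOT 1 OR NOT 0) OR (0 OR (0 XOR 0))) -> 1
  row 19 [10011]: ((NOT 1 OR NOT 0) OR (0 OR (0 XOR 0))) -> 1
  row 20 [10100]: ((NOT 1 OR NOT 0) OR (0 OR (0 XOR 1))) -> 1
  row 21 [10101]: ((NOT 1 OR NOT 0) OR (0 OR (0 XOR 1))) -> 1
  row 22 [10110]: ((NOT 1 OR NOT 0) OR (0 OR (0 XOR 1))) -> 1
  row 23 [10111]: ((NOT 1 OR NOT 0) OR (0 OR (0 XOR 1))) -> 1
  row 24 [11000]: ((NOT 1 OR NOT 1) OR (1 OR (1 XOR 0))) -> 1
  row 25 [11001]: ((NOT 1 OR NOT 1) OR (1 OR (1 XOR 0))) -> 1
  row 26 [11010]: ((NOT 1 OR NOT 1) OR (1 OR (1 XOR 0))) -> 1
  row 27 [11011]: ((NOT 1 OR NOT 1) OR (1 OR (1 XOR 0))) -> 1
  row 28 [11100]: ((NOT 1 OR NOT 1) OR (1 OR (1 XOR 1))) -> 1
  row 29 [11101]: ((NOT 1 OR NOT 1) OR (1 OR (1 XOR 1))) -> 1
  row 30 [11110]: ((NOT 1 OR NOT 1) OR (1 OR (1 XOR 1))) -> 1
  row 31 [11111]: ((NOT 1 OR NOT 1) OR (1 OR (1 XOR 1))) -> 1
Full result column, 4 rows per line (a,b,c fixed per line; d,e runs 00..11 left to right):
  rows 0-3 [a,b,c=000]: 1111  = hex F
  rows 4-7 [a,b,c=001]: 1111  = hex F
  rows 8-11 [a,b,c=010]: 1111  = hex F
  rows 12-15 [a,b,c=011]: 1111  = hex F
  rows 16-19 [a,b,c=100]: 1111  = hex F
  rows 20-23 [a,b,c=101]: 1111  = hex F
  rows 24-27 [a,b,c=110]: 1111  = hex F
  rows 28-31 [a,b,c=111]: 1111  = hex F
Output column (row 0 .. row 31) = 11111111111111111111111111111111
Output column grouped in 4s = 1111 1111 1111 1111 1111 1111 1111 1111 = 0xFFFFFFFF
Convert to decimal digit by digit (value = value*16 + digit):
  F -> 15
  15*16 + 15 (F) = 255
  255*16 + 15 (F) = 4095
  4095*16 + 15 (F) = 65535
  65535*16 + 15 (F) = 1048575
  1048575*16 + 15 (F) = 16777215
  16777215*16 + 15 (F) = 268435455
  268435455*16 + 15 (F) = 4294967295
Decimal = 4294967295

4294967295


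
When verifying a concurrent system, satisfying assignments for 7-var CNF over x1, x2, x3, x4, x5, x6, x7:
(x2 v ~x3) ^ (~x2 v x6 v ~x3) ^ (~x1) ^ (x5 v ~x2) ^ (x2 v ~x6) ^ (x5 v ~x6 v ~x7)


CNF with 6 clauses over 7 vars (128 assignments).
An assignment satisfies CNF iff every clause has >=1 true literal.
Check each row (bits = x1,x2,x3,x4,x5,x6,x7; clause T/F shown):
  row 0 [0000000]: clauses=TTTTTT -> 1
  row 1 [0000001]: clauses=TTTTTT -> 1
  row 2 [0000010]: clauses=TTTTFT -> 0
  row 3 [0000011]: clauses=TTTTFF -> 0
  row 4 [0000100]: clauses=TTTTTT -> 1
  (every remaining row is evaluated the same way; all 128 results are listed next)
Full result column, 8 rows per line (x1,x2,x3,x4 fixed per line; x5,x6,x7 runs 000..111 left to right):
  rows 0-7 [x1,x2,x3,x4=0000]: 11001100  (ones: 4)
  rows 8-15 [x1,x2,x3,x4=0001]: 11001100  (ones: 4)
  rows 16-23 [x1,x2,x3,x4=0010]: 00000000  (ones: 0)
  rows 24-31 [x1,x2,x3,x4=0011]: 00000000  (ones: 0)
  rows 32-39 [x1,x2,x3,x4=0100]: 00001111  (ones: 4)
  rows 40-47 [x1,x2,x3,x4=0101]: 00001111  (ones: 4)
  rows 48-55 [x1,x2,x3,x4=0110]: 00000011  (ones: 2)
  rows 56-63 [x1,x2,x3,x4=0111]: 00000011  (ones: 2)
  rows 64-71 [x1,x2,x3,x4=1000]: 00000000  (ones: 0)
  rows 72-79 [x1,x2,x3,x4=1001]: 00000000  (ones: 0)
  rows 80-87 [x1,x2,x3,x4=1010]: 00000000  (ones: 0)
  rows 88-95 [x1,x2,x3,x4=1011]: 00000000  (ones: 0)
  rows 96-103 [x1,x2,x3,x4=1100]: 00000000  (ones: 0)
  rows 104-111 [x1,x2,x3,x4=1101]: 00000000  (ones: 0)
  rows 112-119 [x1,x2,x3,x4=1110]: 00000000  (ones: 0)
  rows 120-127 [x1,x2,x3,x4=1111]: 00000000  (ones: 0)
Satisfying assignments = 4+4+0+0+4+4+2+2+0+0+0+0+0+0+0+0 = 20

20


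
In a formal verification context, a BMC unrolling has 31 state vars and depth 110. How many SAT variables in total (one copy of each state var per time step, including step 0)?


BMC unrolls to depth k, creating one copy of each state var for steps 0..k.
Step count = 110 + 1 = 111 (steps 0 through 110)
Vars per step = 31
Total = 31 * 111 = 3441

3441


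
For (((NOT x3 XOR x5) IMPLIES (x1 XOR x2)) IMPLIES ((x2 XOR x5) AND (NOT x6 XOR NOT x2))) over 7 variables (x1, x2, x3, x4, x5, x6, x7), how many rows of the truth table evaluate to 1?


Formula: (((NOT x3 XOR x5) IMPLIES (x1 XOR x2)) IMPLIES ((x2 XOR x5) AND (NOT x6 XOR NOT x2))) over 7 vars (128 rows)
Evaluate each row (x1, x2, x3, x4, x5, x6, x7 as bits, MSB first):
  row 0 [0000000]: (((NOT 0 XOR 0) IMPLIES (0 XOR 0)) IMPLIES ((0 XOR 0) AND (NOT 0 XOR NOT 0))) -> 1
  row 1 [0000001]: (((NOT 0 XOR 0) IMPLIES (0 XOR 0)) IMPLIES ((0 XOR 0) AND (NOT 0 XOR NOT 0))) -> 1
  row 2 [0000010]: (((NOT 0 XOR 0) IMPLIES (0 XOR 0)) IMPLIES ((0 XOR 0) AND (NOT 1 XOR NOT 0))) -> 1
  row 3 [0000011]: (((NOT 0 XOR 0) IMPLIES (0 XOR 0)) IMPLIES ((0 XOR 0) AND (NOT 1 XOR NOT 0))) -> 1
  row 4 [0000100]: (((NOT 0 XOR 1) IMPLIES (0 XOR 0)) IMPLIES ((0 XOR 1) AND (NOT 0 XOR NOT 0))) -> 0
  (every remaining row is evaluated the same way; all 128 results are listed next)
Full result column, 8 rows per line (x1,x2,x3,x4 fixed per line; x5,x6,x7 runs 000..111 left to right):
  rows 0-7 [x1,x2,x3,x4=0000]: 11110011  (ones: 6)
  rows 8-15 [x1,x2,x3,x4=0001]: 11110011  (ones: 6)
  rows 16-23 [x1,x2,x3,x4=0010]: 00001111  (ones: 4)
  rows 24-31 [x1,x2,x3,x4=0011]: 00001111  (ones: 4)
  rows 32-39 [x1,x2,x3,x4=0100]: 11000000  (ones: 2)
  rows 40-47 [x1,x2,x3,x4=0101]: 11000000  (ones: 2)
  rows 48-55 [x1,x2,x3,x4=0110]: 11000000  (ones: 2)
  rows 56-63 [x1,x2,x3,x4=0111]: 11000000  (ones: 2)
  rows 64-71 [x1,x2,x3,x4=1000]: 00000011  (ones: 2)
  rows 72-79 [x1,x2,x3,x4=1001]: 00000011  (ones: 2)
  rows 80-87 [x1,x2,x3,x4=1010]: 00000011  (ones: 2)
  rows 88-95 [x1,x2,x3,x4=1011]: 00000011  (ones: 2)
  rows 96-103 [x1,x2,x3,x4=1100]: 11110000  (ones: 4)
  rows 104-111 [x1,x2,x3,x4=1101]: 11110000  (ones: 4)
  rows 112-119 [x1,x2,x3,x4=1110]: 11001111  (ones: 6)
  rows 120-127 [x1,x2,x3,x4=1111]: 11001111  (ones: 6)
Count of 1-rows = 6+6+4+4+2+2+2+2+2+2+2+2+4+4+6+6 = 56

56


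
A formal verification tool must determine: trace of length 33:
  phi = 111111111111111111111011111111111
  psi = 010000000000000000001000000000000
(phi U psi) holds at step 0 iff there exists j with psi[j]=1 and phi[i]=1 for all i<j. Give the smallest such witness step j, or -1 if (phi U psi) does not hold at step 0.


(phi U psi) at 0: need smallest j with psi[j]=1 and phi[i]=1 for all i in [0,j).
Scan from step 0:
  step 0: phi=1, psi=0 -> continue
  step 1: psi=1 and phi held for [0,1) -> witness found
Witness step = 1

1


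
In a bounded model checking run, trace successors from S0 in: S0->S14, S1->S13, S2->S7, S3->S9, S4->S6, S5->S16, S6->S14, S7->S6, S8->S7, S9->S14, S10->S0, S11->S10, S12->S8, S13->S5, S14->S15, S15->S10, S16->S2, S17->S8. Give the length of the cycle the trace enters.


Trace from S0 until a state repeats:
  S0 -> S14 -> S15 -> S10 -> S0
S0 first seen at step 0, revisited at step 4.
Cycle length = 4 - 0 = 4

4


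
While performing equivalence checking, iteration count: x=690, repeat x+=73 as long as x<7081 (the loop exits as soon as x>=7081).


Step 1: x goes from 690 toward 7081 by 73; the body runs while x<7081, so iterations = ceil((bound-start)/step)
Step 2: Distance=6391
Step 3: ceil(6391/73)=88

88


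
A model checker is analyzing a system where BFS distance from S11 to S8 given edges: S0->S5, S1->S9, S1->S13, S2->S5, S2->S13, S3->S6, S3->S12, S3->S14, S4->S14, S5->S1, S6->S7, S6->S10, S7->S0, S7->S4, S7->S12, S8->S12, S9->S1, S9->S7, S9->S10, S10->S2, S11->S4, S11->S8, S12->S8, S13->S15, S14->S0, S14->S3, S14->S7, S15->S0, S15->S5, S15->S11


BFS layer-by-layer from S11:
  dist 0: {S11}
  dist 1: {S4, S8}
  -> S8 reached at distance 1
Shortest path length = 1

1


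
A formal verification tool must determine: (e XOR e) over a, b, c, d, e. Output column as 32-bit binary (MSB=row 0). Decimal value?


Formula: (e XOR e) over a, b, c, d, e (32 rows)
Evaluate each row (bits = a,b,c,d,e, MSB first):
  row 0 [00000]: (0 XOR 0) -> 0
  row 1 [00001]: (1 XOR 1) -> 0
  row 2 [00010]: (0 XOR 0) -> 0
  row 3 [00011]: (1 XOR 1) -> 0
  row 4 [00100]: (0 XOR 0) -> 0
  row 5 [00101]: (1 XOR 1) -> 0
  row 6 [00110]: (0 XOR 0) -> 0
  row 7 [00111]: (1 XOR 1) -> 0
  row 8 [01000]: (0 XOR 0) -> 0
  row 9 [01001]: (1 XOR 1) -> 0
  row 10 [01010]: (0 XOR 0) -> 0
  row 11 [01011]: (1 XOR 1) -> 0
  row 12 [01100]: (0 XOR 0) -> 0
  row 13 [01101]: (1 XOR 1) -> 0
  row 14 [01110]: (0 XOR 0) -> 0
  row 15 [01111]: (1 XOR 1) -> 0
  row 16 [10000]: (0 XOR 0) -> 0
  row 17 [10001]: (1 XOR 1) -> 0
  row 18 [10010]: (0 XOR 0) -> 0
  row 19 [10011]: (1 XOR 1) -> 0
  row 20 [10100]: (0 XOR 0) -> 0
  row 21 [10101]: (1 XOR 1) -> 0
  row 22 [10110]: (0 XOR 0) -> 0
  row 23 [10111]: (1 XOR 1) -> 0
  row 24 [11000]: (0 XOR 0) -> 0
  row 25 [11001]: (1 XOR 1) -> 0
  row 26 [11010]: (0 XOR 0) -> 0
  row 27 [11011]: (1 XOR 1) -> 0
  row 28 [11100]: (0 XOR 0) -> 0
  row 29 [11101]: (1 XOR 1) -> 0
  row 30 [11110]: (0 XOR 0) -> 0
  row 31 [11111]: (1 XOR 1) -> 0
Full result column, 4 rows per line (a,b,c fixed per line; d,e runs 00..11 left to right):
  rows 0-3 [a,b,c=000]: 0000  = hex 0
  rows 4-7 [a,b,c=001]: 0000  = hex 0
  rows 8-11 [a,b,c=010]: 0000  = hex 0
  rows 12-15 [a,b,c=011]: 0000  = hex 0
  rows 16-19 [a,b,c=100]: 0000  = hex 0
  rows 20-23 [a,b,c=101]: 0000  = hex 0
  rows 24-27 [a,b,c=110]: 0000  = hex 0
  rows 28-31 [a,b,c=111]: 0000  = hex 0
Output column (row 0 .. row 31) = 00000000000000000000000000000000
Output column grouped in 4s = 0000 0000 0000 0000 0000 0000 0000 0000 = 0x00000000
Convert to decimal digit by digit (value = value*16 + digit):
  0 -> 0
  0*16 + 0 = 0
  0*16 + 0 = 0
  0*16 + 0 = 0
  0*16 + 0 = 0
  0*16 + 0 = 0
  0*16 + 0 = 0
  0*16 + 0 = 0
Decimal = 0

0


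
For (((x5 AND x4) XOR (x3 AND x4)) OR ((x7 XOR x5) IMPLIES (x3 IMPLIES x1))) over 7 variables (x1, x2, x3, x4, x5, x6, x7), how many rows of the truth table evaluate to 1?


Formula: (((x5 AND x4) XOR (x3 AND x4)) OR ((x7 XOR x5) IMPLIES (x3 IMPLIES x1))) over 7 vars (128 rows)
Evaluate each row (x1, x2, x3, x4, x5, x6, x7 as bits, MSB first):
  row 0 [0000000]: (((0 AND 0) XOR (0 AND 0)) OR ((0 XOR 0) IMPLIES (0 IMPLIES 0))) -> 1
  row 1 [0000001]: (((0 AND 0) XOR (0 AND 0)) OR ((1 XOR 0) IMPLIES (0 IMPLIES 0))) -> 1
  row 2 [0000010]: (((0 AND 0) XOR (0 AND 0)) OR ((0 XOR 0) IMPLIES (0 IMPLIES 0))) -> 1
  row 3 [0000011]: (((0 AND 0) XOR (0 AND 0)) OR ((1 XOR 0) IMPLIES (0 IMPLIES 0))) -> 1
  row 4 [0000100]: (((1 AND 0) XOR (0 AND 0)) OR ((0 XOR 1) IMPLIES (0 IMPLIES 0))) -> 1
  (every remaining row is evaluated the same way; all 128 results are listed next)
Full result column, 8 rows per line (x1,x2,x3,x4 fixed per line; x5,x6,x7 runs 000..111 left to right):
  rows 0-7 [x1,x2,x3,x4=0000]: 11111111  (ones: 8)
  rows 8-15 [x1,x2,x3,x4=0001]: 11111111  (ones: 8)
  rows 16-23 [x1,x2,x3,x4=0010]: 10100101  (ones: 4)
  rows 24-31 [x1,x2,x3,x4=0011]: 11110101  (ones: 6)
  rows 32-39 [x1,x2,x3,x4=0100]: 11111111  (ones: 8)
  rows 40-47 [x1,x2,x3,x4=0101]: 11111111  (ones: 8)
  rows 48-55 [x1,x2,x3,x4=0110]: 10100101  (ones: 4)
  rows 56-63 [x1,x2,x3,x4=0111]: 11110101  (ones: 6)
  rows 64-71 [x1,x2,x3,x4=1000]: 11111111  (ones: 8)
  rows 72-79 [x1,x2,x3,x4=1001]: 11111111  (ones: 8)
  rows 80-87 [x1,x2,x3,x4=1010]: 11111111  (ones: 8)
  rows 88-95 [x1,x2,x3,x4=1011]: 11111111  (ones: 8)
  rows 96-103 [x1,x2,x3,x4=1100]: 11111111  (ones: 8)
  rows 104-111 [x1,x2,x3,x4=1101]: 11111111  (ones: 8)
  rows 112-119 [x1,x2,x3,x4=1110]: 11111111  (ones: 8)
  rows 120-127 [x1,x2,x3,x4=1111]: 11111111  (ones: 8)
Count of 1-rows = 8+8+4+6+8+8+4+6+8+8+8+8+8+8+8+8 = 116

116


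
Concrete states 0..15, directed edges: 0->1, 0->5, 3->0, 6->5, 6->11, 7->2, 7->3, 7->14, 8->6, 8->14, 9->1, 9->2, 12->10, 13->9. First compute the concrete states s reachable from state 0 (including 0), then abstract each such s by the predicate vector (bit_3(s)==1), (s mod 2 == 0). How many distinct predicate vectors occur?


BFS from 0:
Concrete reachable: {0, 1, 5}
Abstract via predicates (bit_3(s)==1), (s mod 2 == 0):
  (0,0) <- {1, 5}
  (0,1) <- {0}
Distinct abstract states = 2

2


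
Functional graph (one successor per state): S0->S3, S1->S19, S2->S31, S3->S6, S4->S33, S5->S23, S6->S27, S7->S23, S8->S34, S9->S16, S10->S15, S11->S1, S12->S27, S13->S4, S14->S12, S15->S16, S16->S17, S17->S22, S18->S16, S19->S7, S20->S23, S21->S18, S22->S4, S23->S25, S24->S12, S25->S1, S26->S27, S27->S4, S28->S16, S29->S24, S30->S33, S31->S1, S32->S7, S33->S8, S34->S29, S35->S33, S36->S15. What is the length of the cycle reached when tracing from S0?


Trace from S0 until a state repeats:
  S0 -> S3 -> S6 -> S27 -> S4 -> S33 -> S8 -> S34 -> S29 -> S24 -> S12 -> S27
S27 first seen at step 3, revisited at step 11.
Cycle length = 11 - 3 = 8

8


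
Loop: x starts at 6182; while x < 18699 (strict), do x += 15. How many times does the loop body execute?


Step 1: x goes from 6182 toward 18699 by 15; the body runs while x<18699, so iterations = ceil((bound-start)/step)
Step 2: Distance=12517
Step 3: ceil(12517/15)=835

835


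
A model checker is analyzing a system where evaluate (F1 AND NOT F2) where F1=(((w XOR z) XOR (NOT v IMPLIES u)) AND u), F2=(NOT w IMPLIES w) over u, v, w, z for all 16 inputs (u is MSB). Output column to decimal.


F1 = (((w XOR z) XOR (NOT v IMPLIES u)) AND u)
F2 = (NOT w IMPLIES w)
Counterexample to F1=>F2 is where F1=1 and F2=0.
Evaluate each row (bits = u,v,w,z, MSB first):
  row 0 [0000]: F1=0 F2=0 -> F1&~F2 -> 0
  row 1 [0001]: F1=0 F2=0 -> F1&~F2 -> 0
  row 2 [0010]: F1=0 F2=1 -> F1&~F2 -> 0
  row 3 [0011]: F1=0 F2=1 -> F1&~F2 -> 0
  row 4 [0100]: F1=0 F2=0 -> F1&~F2 -> 0
  row 5 [0101]: F1=0 F2=0 -> F1&~F2 -> 0
  row 6 [0110]: F1=0 F2=1 -> F1&~F2 -> 0
  row 7 [0111]: F1=0 F2=1 -> F1&~F2 -> 0
  row 8 [1000]: F1=1 F2=0 -> F1&~F2 -> 1
  row 9 [1001]: F1=0 F2=0 -> F1&~F2 -> 0
  row 10 [1010]: F1=0 F2=1 -> F1&~F2 -> 0
  row 11 [1011]: F1=1 F2=1 -> F1&~F2 -> 0
  row 12 [1100]: F1=1 F2=0 -> F1&~F2 -> 1
  row 13 [1101]: F1=0 F2=0 -> F1&~F2 -> 0
  row 14 [1110]: F1=0 F2=1 -> F1&~F2 -> 0
  row 15 [1111]: F1=1 F2=1 -> F1&~F2 -> 0
Full result column, 4 rows per line (u,v fixed per line; w,z runs 00..11 left to right):
  rows 0-3 [u,v=00]: 0000  = hex 0
  rows 4-7 [u,v=01]: 0000  = hex 0
  rows 8-11 [u,v=10]: 1000  = hex 8
  rows 12-15 [u,v=11]: 1000  = hex 8
Counterexample vector (row 0 .. row 15) = 0000000010001000
Output column grouped in 4s = 0000 0000 1000 1000 = 0x0088
Convert to decimal digit by digit (value = value*16 + digit):
  0 -> 0
  0*16 + 0 = 0
  0*16 + 8 = 8
  8*16 + 8 = 136
Decimal = 136

136


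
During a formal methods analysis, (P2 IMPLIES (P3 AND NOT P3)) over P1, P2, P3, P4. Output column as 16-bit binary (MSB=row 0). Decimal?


Formula: (P2 IMPLIES (P3 AND NOT P3)) over P1, P2, P3, P4 (16 rows)
Evaluate each row (bits = P1,P2,P3,P4, MSB first):
  row 0 [0000]: (0 IMPLIES (0 AND NOT 0)) -> 1
  row 1 [0001]: (0 IMPLIES (0 AND NOT 0)) -> 1
  row 2 [0010]: (0 IMPLIES (1 AND NOT 1)) -> 1
  row 3 [0011]: (0 IMPLIES (1 AND NOT 1)) -> 1
  row 4 [0100]: (1 IMPLIES (0 AND NOT 0)) -> 0
  row 5 [0101]: (1 IMPLIES (0 AND NOT 0)) -> 0
  row 6 [0110]: (1 IMPLIES (1 AND NOT 1)) -> 0
  row 7 [0111]: (1 IMPLIES (1 AND NOT 1)) -> 0
  row 8 [1000]: (0 IMPLIES (0 AND NOT 0)) -> 1
  row 9 [1001]: (0 IMPLIES (0 AND NOT 0)) -> 1
  row 10 [1010]: (0 IMPLIES (1 AND NOT 1)) -> 1
  row 11 [1011]: (0 IMPLIES (1 AND NOT 1)) -> 1
  row 12 [1100]: (1 IMPLIES (0 AND NOT 0)) -> 0
  row 13 [1101]: (1 IMPLIES (0 AND NOT 0)) -> 0
  row 14 [1110]: (1 IMPLIES (1 AND NOT 1)) -> 0
  row 15 [1111]: (1 IMPLIES (1 AND NOT 1)) -> 0
Full result column, 4 rows per line (P1,P2 fixed per line; P3,P4 runs 00..11 left to right):
  rows 0-3 [P1,P2=00]: 1111  = hex F
  rows 4-7 [P1,P2=01]: 0000  = hex 0
  rows 8-11 [P1,P2=10]: 1111  = hex F
  rows 12-15 [P1,P2=11]: 0000  = hex 0
Output column (row 0 .. row 15) = 1111000011110000
Output column grouped in 4s = 1111 0000 1111 0000 = 0xF0F0
Convert to decimal digit by digit (value = value*16 + digit):
  F -> 15
  15*16 + 0 = 240
  240*16 + 15 (F) = 3855
  3855*16 + 0 = 61680
Decimal = 61680

61680


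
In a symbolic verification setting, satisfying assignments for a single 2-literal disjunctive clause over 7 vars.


Step 1: Total=2^7=128
Step 2: Unsat when all 2 false: 2^5=32
Step 3: Sat=128-32=96

96


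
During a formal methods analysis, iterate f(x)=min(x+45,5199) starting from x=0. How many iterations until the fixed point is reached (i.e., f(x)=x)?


Step 1: x=0, cap=5199, increment=45
Step 2: x grows by 45 each step until capped at 5199; fixed point is x=5199
Step 3: iterations = ceil(5199/45) = 116

116


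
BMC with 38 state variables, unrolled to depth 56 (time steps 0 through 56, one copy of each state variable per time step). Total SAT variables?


BMC unrolls to depth k, creating one copy of each state var for steps 0..k.
Step count = 56 + 1 = 57 (steps 0 through 56)
Vars per step = 38
Total = 38 * 57 = 2166

2166


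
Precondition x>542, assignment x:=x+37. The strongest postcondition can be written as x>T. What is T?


Formula: sp(P, x:=E) = exists old_x. (x = E[old_x/x]) AND P[old_x/x] (old_x is the value of x before the assignment; eliminate old_x by solving x = E[old_x/x] for old_x)
Step 1: Precondition P: x>542, i.e. old_x > 542
Step 2: Assignment gives x = old_x + 37, so old_x = x - 37
Step 3: Substitute into P: x - 37 > 542
Step 4: Simplify: x > 542+37 = 579

579


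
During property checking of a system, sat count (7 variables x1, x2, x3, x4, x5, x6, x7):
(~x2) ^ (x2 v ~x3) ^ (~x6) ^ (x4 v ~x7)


CNF with 4 clauses over 7 vars (128 assignments).
An assignment satisfies CNF iff every clause has >=1 true literal.
Check each row (bits = x1,x2,x3,x4,x5,x6,x7; clause T/F shown):
  row 0 [0000000]: clauses=TTTT -> 1
  row 1 [0000001]: clauses=TTTF -> 0
  row 2 [0000010]: clauses=TTFT -> 0
  row 3 [0000011]: clauses=TTFF -> 0
  row 4 [0000100]: clauses=TTTT -> 1
  (every remaining row is evaluated the same way; all 128 results are listed next)
Full result column, 8 rows per line (x1,x2,x3,x4 fixed per line; x5,x6,x7 runs 000..111 left to right):
  rows 0-7 [x1,x2,x3,x4=0000]: 10001000  (ones: 2)
  rows 8-15 [x1,x2,x3,x4=0001]: 11001100  (ones: 4)
  rows 16-23 [x1,x2,x3,x4=0010]: 00000000  (ones: 0)
  rows 24-31 [x1,x2,x3,x4=0011]: 00000000  (ones: 0)
  rows 32-39 [x1,x2,x3,x4=0100]: 00000000  (ones: 0)
  rows 40-47 [x1,x2,x3,x4=0101]: 00000000  (ones: 0)
  rows 48-55 [x1,x2,x3,x4=0110]: 00000000  (ones: 0)
  rows 56-63 [x1,x2,x3,x4=0111]: 00000000  (ones: 0)
  rows 64-71 [x1,x2,x3,x4=1000]: 10001000  (ones: 2)
  rows 72-79 [x1,x2,x3,x4=1001]: 11001100  (ones: 4)
  rows 80-87 [x1,x2,x3,x4=1010]: 00000000  (ones: 0)
  rows 88-95 [x1,x2,x3,x4=1011]: 00000000  (ones: 0)
  rows 96-103 [x1,x2,x3,x4=1100]: 00000000  (ones: 0)
  rows 104-111 [x1,x2,x3,x4=1101]: 00000000  (ones: 0)
  rows 112-119 [x1,x2,x3,x4=1110]: 00000000  (ones: 0)
  rows 120-127 [x1,x2,x3,x4=1111]: 00000000  (ones: 0)
Satisfying assignments = 2+4+0+0+0+0+0+0+2+4+0+0+0+0+0+0 = 12

12
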